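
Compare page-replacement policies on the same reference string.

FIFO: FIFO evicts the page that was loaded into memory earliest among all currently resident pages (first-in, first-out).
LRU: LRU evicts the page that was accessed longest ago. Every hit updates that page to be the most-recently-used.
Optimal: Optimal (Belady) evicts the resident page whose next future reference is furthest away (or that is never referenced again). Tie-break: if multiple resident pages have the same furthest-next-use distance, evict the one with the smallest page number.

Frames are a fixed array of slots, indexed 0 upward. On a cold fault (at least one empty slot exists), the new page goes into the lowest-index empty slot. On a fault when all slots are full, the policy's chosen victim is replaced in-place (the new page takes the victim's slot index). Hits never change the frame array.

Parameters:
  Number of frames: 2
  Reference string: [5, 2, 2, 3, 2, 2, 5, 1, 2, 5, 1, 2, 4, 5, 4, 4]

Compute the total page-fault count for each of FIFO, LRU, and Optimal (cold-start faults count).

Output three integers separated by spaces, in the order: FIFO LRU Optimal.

Answer: 11 11 8

Derivation:
--- FIFO ---
  step 0: ref 5 -> FAULT, frames=[5,-] (faults so far: 1)
  step 1: ref 2 -> FAULT, frames=[5,2] (faults so far: 2)
  step 2: ref 2 -> HIT, frames=[5,2] (faults so far: 2)
  step 3: ref 3 -> FAULT, evict 5, frames=[3,2] (faults so far: 3)
  step 4: ref 2 -> HIT, frames=[3,2] (faults so far: 3)
  step 5: ref 2 -> HIT, frames=[3,2] (faults so far: 3)
  step 6: ref 5 -> FAULT, evict 2, frames=[3,5] (faults so far: 4)
  step 7: ref 1 -> FAULT, evict 3, frames=[1,5] (faults so far: 5)
  step 8: ref 2 -> FAULT, evict 5, frames=[1,2] (faults so far: 6)
  step 9: ref 5 -> FAULT, evict 1, frames=[5,2] (faults so far: 7)
  step 10: ref 1 -> FAULT, evict 2, frames=[5,1] (faults so far: 8)
  step 11: ref 2 -> FAULT, evict 5, frames=[2,1] (faults so far: 9)
  step 12: ref 4 -> FAULT, evict 1, frames=[2,4] (faults so far: 10)
  step 13: ref 5 -> FAULT, evict 2, frames=[5,4] (faults so far: 11)
  step 14: ref 4 -> HIT, frames=[5,4] (faults so far: 11)
  step 15: ref 4 -> HIT, frames=[5,4] (faults so far: 11)
  FIFO total faults: 11
--- LRU ---
  step 0: ref 5 -> FAULT, frames=[5,-] (faults so far: 1)
  step 1: ref 2 -> FAULT, frames=[5,2] (faults so far: 2)
  step 2: ref 2 -> HIT, frames=[5,2] (faults so far: 2)
  step 3: ref 3 -> FAULT, evict 5, frames=[3,2] (faults so far: 3)
  step 4: ref 2 -> HIT, frames=[3,2] (faults so far: 3)
  step 5: ref 2 -> HIT, frames=[3,2] (faults so far: 3)
  step 6: ref 5 -> FAULT, evict 3, frames=[5,2] (faults so far: 4)
  step 7: ref 1 -> FAULT, evict 2, frames=[5,1] (faults so far: 5)
  step 8: ref 2 -> FAULT, evict 5, frames=[2,1] (faults so far: 6)
  step 9: ref 5 -> FAULT, evict 1, frames=[2,5] (faults so far: 7)
  step 10: ref 1 -> FAULT, evict 2, frames=[1,5] (faults so far: 8)
  step 11: ref 2 -> FAULT, evict 5, frames=[1,2] (faults so far: 9)
  step 12: ref 4 -> FAULT, evict 1, frames=[4,2] (faults so far: 10)
  step 13: ref 5 -> FAULT, evict 2, frames=[4,5] (faults so far: 11)
  step 14: ref 4 -> HIT, frames=[4,5] (faults so far: 11)
  step 15: ref 4 -> HIT, frames=[4,5] (faults so far: 11)
  LRU total faults: 11
--- Optimal ---
  step 0: ref 5 -> FAULT, frames=[5,-] (faults so far: 1)
  step 1: ref 2 -> FAULT, frames=[5,2] (faults so far: 2)
  step 2: ref 2 -> HIT, frames=[5,2] (faults so far: 2)
  step 3: ref 3 -> FAULT, evict 5, frames=[3,2] (faults so far: 3)
  step 4: ref 2 -> HIT, frames=[3,2] (faults so far: 3)
  step 5: ref 2 -> HIT, frames=[3,2] (faults so far: 3)
  step 6: ref 5 -> FAULT, evict 3, frames=[5,2] (faults so far: 4)
  step 7: ref 1 -> FAULT, evict 5, frames=[1,2] (faults so far: 5)
  step 8: ref 2 -> HIT, frames=[1,2] (faults so far: 5)
  step 9: ref 5 -> FAULT, evict 2, frames=[1,5] (faults so far: 6)
  step 10: ref 1 -> HIT, frames=[1,5] (faults so far: 6)
  step 11: ref 2 -> FAULT, evict 1, frames=[2,5] (faults so far: 7)
  step 12: ref 4 -> FAULT, evict 2, frames=[4,5] (faults so far: 8)
  step 13: ref 5 -> HIT, frames=[4,5] (faults so far: 8)
  step 14: ref 4 -> HIT, frames=[4,5] (faults so far: 8)
  step 15: ref 4 -> HIT, frames=[4,5] (faults so far: 8)
  Optimal total faults: 8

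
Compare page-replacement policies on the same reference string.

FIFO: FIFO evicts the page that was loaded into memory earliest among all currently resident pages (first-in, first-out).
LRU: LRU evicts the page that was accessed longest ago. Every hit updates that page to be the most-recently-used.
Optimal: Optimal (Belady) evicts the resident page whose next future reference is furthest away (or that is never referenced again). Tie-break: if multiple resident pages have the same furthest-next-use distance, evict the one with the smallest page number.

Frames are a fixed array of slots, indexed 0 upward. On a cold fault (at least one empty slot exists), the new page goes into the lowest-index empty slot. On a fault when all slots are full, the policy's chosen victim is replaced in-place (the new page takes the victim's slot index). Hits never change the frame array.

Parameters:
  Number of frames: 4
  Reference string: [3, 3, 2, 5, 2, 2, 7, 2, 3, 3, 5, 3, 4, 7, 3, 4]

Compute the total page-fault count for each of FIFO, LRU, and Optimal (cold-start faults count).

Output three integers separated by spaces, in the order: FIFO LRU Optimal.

Answer: 6 6 5

Derivation:
--- FIFO ---
  step 0: ref 3 -> FAULT, frames=[3,-,-,-] (faults so far: 1)
  step 1: ref 3 -> HIT, frames=[3,-,-,-] (faults so far: 1)
  step 2: ref 2 -> FAULT, frames=[3,2,-,-] (faults so far: 2)
  step 3: ref 5 -> FAULT, frames=[3,2,5,-] (faults so far: 3)
  step 4: ref 2 -> HIT, frames=[3,2,5,-] (faults so far: 3)
  step 5: ref 2 -> HIT, frames=[3,2,5,-] (faults so far: 3)
  step 6: ref 7 -> FAULT, frames=[3,2,5,7] (faults so far: 4)
  step 7: ref 2 -> HIT, frames=[3,2,5,7] (faults so far: 4)
  step 8: ref 3 -> HIT, frames=[3,2,5,7] (faults so far: 4)
  step 9: ref 3 -> HIT, frames=[3,2,5,7] (faults so far: 4)
  step 10: ref 5 -> HIT, frames=[3,2,5,7] (faults so far: 4)
  step 11: ref 3 -> HIT, frames=[3,2,5,7] (faults so far: 4)
  step 12: ref 4 -> FAULT, evict 3, frames=[4,2,5,7] (faults so far: 5)
  step 13: ref 7 -> HIT, frames=[4,2,5,7] (faults so far: 5)
  step 14: ref 3 -> FAULT, evict 2, frames=[4,3,5,7] (faults so far: 6)
  step 15: ref 4 -> HIT, frames=[4,3,5,7] (faults so far: 6)
  FIFO total faults: 6
--- LRU ---
  step 0: ref 3 -> FAULT, frames=[3,-,-,-] (faults so far: 1)
  step 1: ref 3 -> HIT, frames=[3,-,-,-] (faults so far: 1)
  step 2: ref 2 -> FAULT, frames=[3,2,-,-] (faults so far: 2)
  step 3: ref 5 -> FAULT, frames=[3,2,5,-] (faults so far: 3)
  step 4: ref 2 -> HIT, frames=[3,2,5,-] (faults so far: 3)
  step 5: ref 2 -> HIT, frames=[3,2,5,-] (faults so far: 3)
  step 6: ref 7 -> FAULT, frames=[3,2,5,7] (faults so far: 4)
  step 7: ref 2 -> HIT, frames=[3,2,5,7] (faults so far: 4)
  step 8: ref 3 -> HIT, frames=[3,2,5,7] (faults so far: 4)
  step 9: ref 3 -> HIT, frames=[3,2,5,7] (faults so far: 4)
  step 10: ref 5 -> HIT, frames=[3,2,5,7] (faults so far: 4)
  step 11: ref 3 -> HIT, frames=[3,2,5,7] (faults so far: 4)
  step 12: ref 4 -> FAULT, evict 7, frames=[3,2,5,4] (faults so far: 5)
  step 13: ref 7 -> FAULT, evict 2, frames=[3,7,5,4] (faults so far: 6)
  step 14: ref 3 -> HIT, frames=[3,7,5,4] (faults so far: 6)
  step 15: ref 4 -> HIT, frames=[3,7,5,4] (faults so far: 6)
  LRU total faults: 6
--- Optimal ---
  step 0: ref 3 -> FAULT, frames=[3,-,-,-] (faults so far: 1)
  step 1: ref 3 -> HIT, frames=[3,-,-,-] (faults so far: 1)
  step 2: ref 2 -> FAULT, frames=[3,2,-,-] (faults so far: 2)
  step 3: ref 5 -> FAULT, frames=[3,2,5,-] (faults so far: 3)
  step 4: ref 2 -> HIT, frames=[3,2,5,-] (faults so far: 3)
  step 5: ref 2 -> HIT, frames=[3,2,5,-] (faults so far: 3)
  step 6: ref 7 -> FAULT, frames=[3,2,5,7] (faults so far: 4)
  step 7: ref 2 -> HIT, frames=[3,2,5,7] (faults so far: 4)
  step 8: ref 3 -> HIT, frames=[3,2,5,7] (faults so far: 4)
  step 9: ref 3 -> HIT, frames=[3,2,5,7] (faults so far: 4)
  step 10: ref 5 -> HIT, frames=[3,2,5,7] (faults so far: 4)
  step 11: ref 3 -> HIT, frames=[3,2,5,7] (faults so far: 4)
  step 12: ref 4 -> FAULT, evict 2, frames=[3,4,5,7] (faults so far: 5)
  step 13: ref 7 -> HIT, frames=[3,4,5,7] (faults so far: 5)
  step 14: ref 3 -> HIT, frames=[3,4,5,7] (faults so far: 5)
  step 15: ref 4 -> HIT, frames=[3,4,5,7] (faults so far: 5)
  Optimal total faults: 5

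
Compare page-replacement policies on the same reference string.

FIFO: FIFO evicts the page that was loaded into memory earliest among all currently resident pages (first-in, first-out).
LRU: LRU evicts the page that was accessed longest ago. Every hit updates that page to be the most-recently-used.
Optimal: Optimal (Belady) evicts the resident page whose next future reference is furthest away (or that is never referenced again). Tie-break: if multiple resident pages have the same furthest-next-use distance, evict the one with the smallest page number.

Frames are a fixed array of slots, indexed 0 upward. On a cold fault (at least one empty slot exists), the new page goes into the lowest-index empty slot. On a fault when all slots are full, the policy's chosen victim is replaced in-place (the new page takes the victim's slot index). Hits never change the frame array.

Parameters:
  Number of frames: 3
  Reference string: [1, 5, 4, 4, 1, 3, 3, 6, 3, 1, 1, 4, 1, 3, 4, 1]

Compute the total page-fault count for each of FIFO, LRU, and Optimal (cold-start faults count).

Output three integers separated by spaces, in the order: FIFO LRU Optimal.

--- FIFO ---
  step 0: ref 1 -> FAULT, frames=[1,-,-] (faults so far: 1)
  step 1: ref 5 -> FAULT, frames=[1,5,-] (faults so far: 2)
  step 2: ref 4 -> FAULT, frames=[1,5,4] (faults so far: 3)
  step 3: ref 4 -> HIT, frames=[1,5,4] (faults so far: 3)
  step 4: ref 1 -> HIT, frames=[1,5,4] (faults so far: 3)
  step 5: ref 3 -> FAULT, evict 1, frames=[3,5,4] (faults so far: 4)
  step 6: ref 3 -> HIT, frames=[3,5,4] (faults so far: 4)
  step 7: ref 6 -> FAULT, evict 5, frames=[3,6,4] (faults so far: 5)
  step 8: ref 3 -> HIT, frames=[3,6,4] (faults so far: 5)
  step 9: ref 1 -> FAULT, evict 4, frames=[3,6,1] (faults so far: 6)
  step 10: ref 1 -> HIT, frames=[3,6,1] (faults so far: 6)
  step 11: ref 4 -> FAULT, evict 3, frames=[4,6,1] (faults so far: 7)
  step 12: ref 1 -> HIT, frames=[4,6,1] (faults so far: 7)
  step 13: ref 3 -> FAULT, evict 6, frames=[4,3,1] (faults so far: 8)
  step 14: ref 4 -> HIT, frames=[4,3,1] (faults so far: 8)
  step 15: ref 1 -> HIT, frames=[4,3,1] (faults so far: 8)
  FIFO total faults: 8
--- LRU ---
  step 0: ref 1 -> FAULT, frames=[1,-,-] (faults so far: 1)
  step 1: ref 5 -> FAULT, frames=[1,5,-] (faults so far: 2)
  step 2: ref 4 -> FAULT, frames=[1,5,4] (faults so far: 3)
  step 3: ref 4 -> HIT, frames=[1,5,4] (faults so far: 3)
  step 4: ref 1 -> HIT, frames=[1,5,4] (faults so far: 3)
  step 5: ref 3 -> FAULT, evict 5, frames=[1,3,4] (faults so far: 4)
  step 6: ref 3 -> HIT, frames=[1,3,4] (faults so far: 4)
  step 7: ref 6 -> FAULT, evict 4, frames=[1,3,6] (faults so far: 5)
  step 8: ref 3 -> HIT, frames=[1,3,6] (faults so far: 5)
  step 9: ref 1 -> HIT, frames=[1,3,6] (faults so far: 5)
  step 10: ref 1 -> HIT, frames=[1,3,6] (faults so far: 5)
  step 11: ref 4 -> FAULT, evict 6, frames=[1,3,4] (faults so far: 6)
  step 12: ref 1 -> HIT, frames=[1,3,4] (faults so far: 6)
  step 13: ref 3 -> HIT, frames=[1,3,4] (faults so far: 6)
  step 14: ref 4 -> HIT, frames=[1,3,4] (faults so far: 6)
  step 15: ref 1 -> HIT, frames=[1,3,4] (faults so far: 6)
  LRU total faults: 6
--- Optimal ---
  step 0: ref 1 -> FAULT, frames=[1,-,-] (faults so far: 1)
  step 1: ref 5 -> FAULT, frames=[1,5,-] (faults so far: 2)
  step 2: ref 4 -> FAULT, frames=[1,5,4] (faults so far: 3)
  step 3: ref 4 -> HIT, frames=[1,5,4] (faults so far: 3)
  step 4: ref 1 -> HIT, frames=[1,5,4] (faults so far: 3)
  step 5: ref 3 -> FAULT, evict 5, frames=[1,3,4] (faults so far: 4)
  step 6: ref 3 -> HIT, frames=[1,3,4] (faults so far: 4)
  step 7: ref 6 -> FAULT, evict 4, frames=[1,3,6] (faults so far: 5)
  step 8: ref 3 -> HIT, frames=[1,3,6] (faults so far: 5)
  step 9: ref 1 -> HIT, frames=[1,3,6] (faults so far: 5)
  step 10: ref 1 -> HIT, frames=[1,3,6] (faults so far: 5)
  step 11: ref 4 -> FAULT, evict 6, frames=[1,3,4] (faults so far: 6)
  step 12: ref 1 -> HIT, frames=[1,3,4] (faults so far: 6)
  step 13: ref 3 -> HIT, frames=[1,3,4] (faults so far: 6)
  step 14: ref 4 -> HIT, frames=[1,3,4] (faults so far: 6)
  step 15: ref 1 -> HIT, frames=[1,3,4] (faults so far: 6)
  Optimal total faults: 6

Answer: 8 6 6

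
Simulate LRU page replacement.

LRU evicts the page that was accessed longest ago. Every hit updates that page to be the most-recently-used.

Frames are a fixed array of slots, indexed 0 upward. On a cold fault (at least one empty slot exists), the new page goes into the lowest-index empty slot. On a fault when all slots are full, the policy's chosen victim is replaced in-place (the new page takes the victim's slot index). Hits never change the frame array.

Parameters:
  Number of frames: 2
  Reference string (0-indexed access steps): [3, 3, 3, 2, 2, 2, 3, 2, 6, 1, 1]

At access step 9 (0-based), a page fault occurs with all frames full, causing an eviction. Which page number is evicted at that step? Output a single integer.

Answer: 2

Derivation:
Step 0: ref 3 -> FAULT, frames=[3,-]
Step 1: ref 3 -> HIT, frames=[3,-]
Step 2: ref 3 -> HIT, frames=[3,-]
Step 3: ref 2 -> FAULT, frames=[3,2]
Step 4: ref 2 -> HIT, frames=[3,2]
Step 5: ref 2 -> HIT, frames=[3,2]
Step 6: ref 3 -> HIT, frames=[3,2]
Step 7: ref 2 -> HIT, frames=[3,2]
Step 8: ref 6 -> FAULT, evict 3, frames=[6,2]
Step 9: ref 1 -> FAULT, evict 2, frames=[6,1]
At step 9: evicted page 2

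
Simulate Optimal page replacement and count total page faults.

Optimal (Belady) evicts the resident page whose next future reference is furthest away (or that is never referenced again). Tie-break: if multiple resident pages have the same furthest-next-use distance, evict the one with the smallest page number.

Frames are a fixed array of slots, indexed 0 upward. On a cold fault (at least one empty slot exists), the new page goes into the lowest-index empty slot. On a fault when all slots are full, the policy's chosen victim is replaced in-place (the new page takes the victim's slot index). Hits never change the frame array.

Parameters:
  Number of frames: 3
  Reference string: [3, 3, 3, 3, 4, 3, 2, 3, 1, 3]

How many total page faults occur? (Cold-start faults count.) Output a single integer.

Step 0: ref 3 → FAULT, frames=[3,-,-]
Step 1: ref 3 → HIT, frames=[3,-,-]
Step 2: ref 3 → HIT, frames=[3,-,-]
Step 3: ref 3 → HIT, frames=[3,-,-]
Step 4: ref 4 → FAULT, frames=[3,4,-]
Step 5: ref 3 → HIT, frames=[3,4,-]
Step 6: ref 2 → FAULT, frames=[3,4,2]
Step 7: ref 3 → HIT, frames=[3,4,2]
Step 8: ref 1 → FAULT (evict 2), frames=[3,4,1]
Step 9: ref 3 → HIT, frames=[3,4,1]
Total faults: 4

Answer: 4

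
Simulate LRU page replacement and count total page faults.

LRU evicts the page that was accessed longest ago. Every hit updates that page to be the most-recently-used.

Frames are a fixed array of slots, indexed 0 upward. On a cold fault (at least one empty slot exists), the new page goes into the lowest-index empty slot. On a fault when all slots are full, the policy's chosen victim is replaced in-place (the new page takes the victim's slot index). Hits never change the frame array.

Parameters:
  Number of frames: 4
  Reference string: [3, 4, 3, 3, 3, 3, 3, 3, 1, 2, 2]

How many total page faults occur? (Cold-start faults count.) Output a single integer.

Answer: 4

Derivation:
Step 0: ref 3 → FAULT, frames=[3,-,-,-]
Step 1: ref 4 → FAULT, frames=[3,4,-,-]
Step 2: ref 3 → HIT, frames=[3,4,-,-]
Step 3: ref 3 → HIT, frames=[3,4,-,-]
Step 4: ref 3 → HIT, frames=[3,4,-,-]
Step 5: ref 3 → HIT, frames=[3,4,-,-]
Step 6: ref 3 → HIT, frames=[3,4,-,-]
Step 7: ref 3 → HIT, frames=[3,4,-,-]
Step 8: ref 1 → FAULT, frames=[3,4,1,-]
Step 9: ref 2 → FAULT, frames=[3,4,1,2]
Step 10: ref 2 → HIT, frames=[3,4,1,2]
Total faults: 4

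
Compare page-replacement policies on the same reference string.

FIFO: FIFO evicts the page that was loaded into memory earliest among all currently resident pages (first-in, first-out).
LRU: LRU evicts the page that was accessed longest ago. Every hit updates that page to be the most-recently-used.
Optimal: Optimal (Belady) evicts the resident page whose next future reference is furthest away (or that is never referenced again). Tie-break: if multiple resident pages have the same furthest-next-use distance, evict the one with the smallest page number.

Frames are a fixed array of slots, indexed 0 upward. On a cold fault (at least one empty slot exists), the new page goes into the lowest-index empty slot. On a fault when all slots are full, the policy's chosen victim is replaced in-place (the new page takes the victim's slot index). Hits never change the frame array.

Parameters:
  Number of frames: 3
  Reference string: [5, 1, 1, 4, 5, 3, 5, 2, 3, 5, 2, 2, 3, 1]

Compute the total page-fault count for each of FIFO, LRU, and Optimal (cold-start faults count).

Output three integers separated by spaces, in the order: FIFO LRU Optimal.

Answer: 7 6 6

Derivation:
--- FIFO ---
  step 0: ref 5 -> FAULT, frames=[5,-,-] (faults so far: 1)
  step 1: ref 1 -> FAULT, frames=[5,1,-] (faults so far: 2)
  step 2: ref 1 -> HIT, frames=[5,1,-] (faults so far: 2)
  step 3: ref 4 -> FAULT, frames=[5,1,4] (faults so far: 3)
  step 4: ref 5 -> HIT, frames=[5,1,4] (faults so far: 3)
  step 5: ref 3 -> FAULT, evict 5, frames=[3,1,4] (faults so far: 4)
  step 6: ref 5 -> FAULT, evict 1, frames=[3,5,4] (faults so far: 5)
  step 7: ref 2 -> FAULT, evict 4, frames=[3,5,2] (faults so far: 6)
  step 8: ref 3 -> HIT, frames=[3,5,2] (faults so far: 6)
  step 9: ref 5 -> HIT, frames=[3,5,2] (faults so far: 6)
  step 10: ref 2 -> HIT, frames=[3,5,2] (faults so far: 6)
  step 11: ref 2 -> HIT, frames=[3,5,2] (faults so far: 6)
  step 12: ref 3 -> HIT, frames=[3,5,2] (faults so far: 6)
  step 13: ref 1 -> FAULT, evict 3, frames=[1,5,2] (faults so far: 7)
  FIFO total faults: 7
--- LRU ---
  step 0: ref 5 -> FAULT, frames=[5,-,-] (faults so far: 1)
  step 1: ref 1 -> FAULT, frames=[5,1,-] (faults so far: 2)
  step 2: ref 1 -> HIT, frames=[5,1,-] (faults so far: 2)
  step 3: ref 4 -> FAULT, frames=[5,1,4] (faults so far: 3)
  step 4: ref 5 -> HIT, frames=[5,1,4] (faults so far: 3)
  step 5: ref 3 -> FAULT, evict 1, frames=[5,3,4] (faults so far: 4)
  step 6: ref 5 -> HIT, frames=[5,3,4] (faults so far: 4)
  step 7: ref 2 -> FAULT, evict 4, frames=[5,3,2] (faults so far: 5)
  step 8: ref 3 -> HIT, frames=[5,3,2] (faults so far: 5)
  step 9: ref 5 -> HIT, frames=[5,3,2] (faults so far: 5)
  step 10: ref 2 -> HIT, frames=[5,3,2] (faults so far: 5)
  step 11: ref 2 -> HIT, frames=[5,3,2] (faults so far: 5)
  step 12: ref 3 -> HIT, frames=[5,3,2] (faults so far: 5)
  step 13: ref 1 -> FAULT, evict 5, frames=[1,3,2] (faults so far: 6)
  LRU total faults: 6
--- Optimal ---
  step 0: ref 5 -> FAULT, frames=[5,-,-] (faults so far: 1)
  step 1: ref 1 -> FAULT, frames=[5,1,-] (faults so far: 2)
  step 2: ref 1 -> HIT, frames=[5,1,-] (faults so far: 2)
  step 3: ref 4 -> FAULT, frames=[5,1,4] (faults so far: 3)
  step 4: ref 5 -> HIT, frames=[5,1,4] (faults so far: 3)
  step 5: ref 3 -> FAULT, evict 4, frames=[5,1,3] (faults so far: 4)
  step 6: ref 5 -> HIT, frames=[5,1,3] (faults so far: 4)
  step 7: ref 2 -> FAULT, evict 1, frames=[5,2,3] (faults so far: 5)
  step 8: ref 3 -> HIT, frames=[5,2,3] (faults so far: 5)
  step 9: ref 5 -> HIT, frames=[5,2,3] (faults so far: 5)
  step 10: ref 2 -> HIT, frames=[5,2,3] (faults so far: 5)
  step 11: ref 2 -> HIT, frames=[5,2,3] (faults so far: 5)
  step 12: ref 3 -> HIT, frames=[5,2,3] (faults so far: 5)
  step 13: ref 1 -> FAULT, evict 2, frames=[5,1,3] (faults so far: 6)
  Optimal total faults: 6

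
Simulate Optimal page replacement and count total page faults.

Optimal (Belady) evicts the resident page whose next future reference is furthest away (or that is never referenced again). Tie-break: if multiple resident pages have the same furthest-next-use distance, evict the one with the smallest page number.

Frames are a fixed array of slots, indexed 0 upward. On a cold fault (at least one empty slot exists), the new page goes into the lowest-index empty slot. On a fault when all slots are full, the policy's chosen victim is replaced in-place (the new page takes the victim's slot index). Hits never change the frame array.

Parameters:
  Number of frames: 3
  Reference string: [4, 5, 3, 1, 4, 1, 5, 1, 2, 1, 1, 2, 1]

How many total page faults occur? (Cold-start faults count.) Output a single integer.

Answer: 5

Derivation:
Step 0: ref 4 → FAULT, frames=[4,-,-]
Step 1: ref 5 → FAULT, frames=[4,5,-]
Step 2: ref 3 → FAULT, frames=[4,5,3]
Step 3: ref 1 → FAULT (evict 3), frames=[4,5,1]
Step 4: ref 4 → HIT, frames=[4,5,1]
Step 5: ref 1 → HIT, frames=[4,5,1]
Step 6: ref 5 → HIT, frames=[4,5,1]
Step 7: ref 1 → HIT, frames=[4,5,1]
Step 8: ref 2 → FAULT (evict 4), frames=[2,5,1]
Step 9: ref 1 → HIT, frames=[2,5,1]
Step 10: ref 1 → HIT, frames=[2,5,1]
Step 11: ref 2 → HIT, frames=[2,5,1]
Step 12: ref 1 → HIT, frames=[2,5,1]
Total faults: 5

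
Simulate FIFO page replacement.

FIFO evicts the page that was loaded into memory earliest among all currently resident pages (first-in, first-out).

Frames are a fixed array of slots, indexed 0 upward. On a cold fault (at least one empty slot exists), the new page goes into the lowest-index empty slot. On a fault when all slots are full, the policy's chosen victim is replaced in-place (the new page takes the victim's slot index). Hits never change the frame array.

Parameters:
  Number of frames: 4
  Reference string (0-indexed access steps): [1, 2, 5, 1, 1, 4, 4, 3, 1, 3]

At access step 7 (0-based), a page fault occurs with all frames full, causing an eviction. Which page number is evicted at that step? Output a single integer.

Step 0: ref 1 -> FAULT, frames=[1,-,-,-]
Step 1: ref 2 -> FAULT, frames=[1,2,-,-]
Step 2: ref 5 -> FAULT, frames=[1,2,5,-]
Step 3: ref 1 -> HIT, frames=[1,2,5,-]
Step 4: ref 1 -> HIT, frames=[1,2,5,-]
Step 5: ref 4 -> FAULT, frames=[1,2,5,4]
Step 6: ref 4 -> HIT, frames=[1,2,5,4]
Step 7: ref 3 -> FAULT, evict 1, frames=[3,2,5,4]
At step 7: evicted page 1

Answer: 1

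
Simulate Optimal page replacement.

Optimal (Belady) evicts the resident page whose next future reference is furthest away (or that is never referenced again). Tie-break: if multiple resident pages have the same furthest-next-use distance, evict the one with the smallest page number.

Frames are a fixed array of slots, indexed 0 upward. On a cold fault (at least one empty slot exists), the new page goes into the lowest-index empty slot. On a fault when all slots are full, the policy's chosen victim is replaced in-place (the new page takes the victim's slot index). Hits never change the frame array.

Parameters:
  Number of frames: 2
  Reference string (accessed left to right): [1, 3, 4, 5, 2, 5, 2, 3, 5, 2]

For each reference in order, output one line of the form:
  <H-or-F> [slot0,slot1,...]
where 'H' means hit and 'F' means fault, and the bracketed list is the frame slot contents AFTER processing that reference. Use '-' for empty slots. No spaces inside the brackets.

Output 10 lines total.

F [1,-]
F [1,3]
F [4,3]
F [5,3]
F [5,2]
H [5,2]
H [5,2]
F [5,3]
H [5,3]
F [5,2]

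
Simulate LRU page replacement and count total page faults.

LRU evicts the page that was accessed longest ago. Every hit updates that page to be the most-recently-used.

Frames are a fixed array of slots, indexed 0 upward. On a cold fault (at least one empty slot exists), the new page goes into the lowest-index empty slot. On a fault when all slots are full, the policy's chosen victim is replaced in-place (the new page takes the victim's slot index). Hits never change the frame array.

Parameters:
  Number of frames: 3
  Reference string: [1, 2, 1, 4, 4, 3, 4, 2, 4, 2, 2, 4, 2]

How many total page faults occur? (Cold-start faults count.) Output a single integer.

Step 0: ref 1 → FAULT, frames=[1,-,-]
Step 1: ref 2 → FAULT, frames=[1,2,-]
Step 2: ref 1 → HIT, frames=[1,2,-]
Step 3: ref 4 → FAULT, frames=[1,2,4]
Step 4: ref 4 → HIT, frames=[1,2,4]
Step 5: ref 3 → FAULT (evict 2), frames=[1,3,4]
Step 6: ref 4 → HIT, frames=[1,3,4]
Step 7: ref 2 → FAULT (evict 1), frames=[2,3,4]
Step 8: ref 4 → HIT, frames=[2,3,4]
Step 9: ref 2 → HIT, frames=[2,3,4]
Step 10: ref 2 → HIT, frames=[2,3,4]
Step 11: ref 4 → HIT, frames=[2,3,4]
Step 12: ref 2 → HIT, frames=[2,3,4]
Total faults: 5

Answer: 5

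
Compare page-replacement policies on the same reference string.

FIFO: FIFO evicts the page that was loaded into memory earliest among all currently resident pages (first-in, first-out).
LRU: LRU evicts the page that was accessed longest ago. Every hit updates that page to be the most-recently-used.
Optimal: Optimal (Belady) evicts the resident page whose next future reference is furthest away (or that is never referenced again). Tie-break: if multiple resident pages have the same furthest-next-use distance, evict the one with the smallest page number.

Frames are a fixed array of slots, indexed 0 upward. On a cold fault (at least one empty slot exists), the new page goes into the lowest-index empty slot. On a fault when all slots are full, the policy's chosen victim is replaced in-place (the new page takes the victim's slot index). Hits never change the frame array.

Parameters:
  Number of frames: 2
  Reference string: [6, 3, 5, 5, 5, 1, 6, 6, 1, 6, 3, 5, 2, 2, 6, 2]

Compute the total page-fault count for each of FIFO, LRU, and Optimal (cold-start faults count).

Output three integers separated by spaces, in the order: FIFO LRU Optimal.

Answer: 9 9 7

Derivation:
--- FIFO ---
  step 0: ref 6 -> FAULT, frames=[6,-] (faults so far: 1)
  step 1: ref 3 -> FAULT, frames=[6,3] (faults so far: 2)
  step 2: ref 5 -> FAULT, evict 6, frames=[5,3] (faults so far: 3)
  step 3: ref 5 -> HIT, frames=[5,3] (faults so far: 3)
  step 4: ref 5 -> HIT, frames=[5,3] (faults so far: 3)
  step 5: ref 1 -> FAULT, evict 3, frames=[5,1] (faults so far: 4)
  step 6: ref 6 -> FAULT, evict 5, frames=[6,1] (faults so far: 5)
  step 7: ref 6 -> HIT, frames=[6,1] (faults so far: 5)
  step 8: ref 1 -> HIT, frames=[6,1] (faults so far: 5)
  step 9: ref 6 -> HIT, frames=[6,1] (faults so far: 5)
  step 10: ref 3 -> FAULT, evict 1, frames=[6,3] (faults so far: 6)
  step 11: ref 5 -> FAULT, evict 6, frames=[5,3] (faults so far: 7)
  step 12: ref 2 -> FAULT, evict 3, frames=[5,2] (faults so far: 8)
  step 13: ref 2 -> HIT, frames=[5,2] (faults so far: 8)
  step 14: ref 6 -> FAULT, evict 5, frames=[6,2] (faults so far: 9)
  step 15: ref 2 -> HIT, frames=[6,2] (faults so far: 9)
  FIFO total faults: 9
--- LRU ---
  step 0: ref 6 -> FAULT, frames=[6,-] (faults so far: 1)
  step 1: ref 3 -> FAULT, frames=[6,3] (faults so far: 2)
  step 2: ref 5 -> FAULT, evict 6, frames=[5,3] (faults so far: 3)
  step 3: ref 5 -> HIT, frames=[5,3] (faults so far: 3)
  step 4: ref 5 -> HIT, frames=[5,3] (faults so far: 3)
  step 5: ref 1 -> FAULT, evict 3, frames=[5,1] (faults so far: 4)
  step 6: ref 6 -> FAULT, evict 5, frames=[6,1] (faults so far: 5)
  step 7: ref 6 -> HIT, frames=[6,1] (faults so far: 5)
  step 8: ref 1 -> HIT, frames=[6,1] (faults so far: 5)
  step 9: ref 6 -> HIT, frames=[6,1] (faults so far: 5)
  step 10: ref 3 -> FAULT, evict 1, frames=[6,3] (faults so far: 6)
  step 11: ref 5 -> FAULT, evict 6, frames=[5,3] (faults so far: 7)
  step 12: ref 2 -> FAULT, evict 3, frames=[5,2] (faults so far: 8)
  step 13: ref 2 -> HIT, frames=[5,2] (faults so far: 8)
  step 14: ref 6 -> FAULT, evict 5, frames=[6,2] (faults so far: 9)
  step 15: ref 2 -> HIT, frames=[6,2] (faults so far: 9)
  LRU total faults: 9
--- Optimal ---
  step 0: ref 6 -> FAULT, frames=[6,-] (faults so far: 1)
  step 1: ref 3 -> FAULT, frames=[6,3] (faults so far: 2)
  step 2: ref 5 -> FAULT, evict 3, frames=[6,5] (faults so far: 3)
  step 3: ref 5 -> HIT, frames=[6,5] (faults so far: 3)
  step 4: ref 5 -> HIT, frames=[6,5] (faults so far: 3)
  step 5: ref 1 -> FAULT, evict 5, frames=[6,1] (faults so far: 4)
  step 6: ref 6 -> HIT, frames=[6,1] (faults so far: 4)
  step 7: ref 6 -> HIT, frames=[6,1] (faults so far: 4)
  step 8: ref 1 -> HIT, frames=[6,1] (faults so far: 4)
  step 9: ref 6 -> HIT, frames=[6,1] (faults so far: 4)
  step 10: ref 3 -> FAULT, evict 1, frames=[6,3] (faults so far: 5)
  step 11: ref 5 -> FAULT, evict 3, frames=[6,5] (faults so far: 6)
  step 12: ref 2 -> FAULT, evict 5, frames=[6,2] (faults so far: 7)
  step 13: ref 2 -> HIT, frames=[6,2] (faults so far: 7)
  step 14: ref 6 -> HIT, frames=[6,2] (faults so far: 7)
  step 15: ref 2 -> HIT, frames=[6,2] (faults so far: 7)
  Optimal total faults: 7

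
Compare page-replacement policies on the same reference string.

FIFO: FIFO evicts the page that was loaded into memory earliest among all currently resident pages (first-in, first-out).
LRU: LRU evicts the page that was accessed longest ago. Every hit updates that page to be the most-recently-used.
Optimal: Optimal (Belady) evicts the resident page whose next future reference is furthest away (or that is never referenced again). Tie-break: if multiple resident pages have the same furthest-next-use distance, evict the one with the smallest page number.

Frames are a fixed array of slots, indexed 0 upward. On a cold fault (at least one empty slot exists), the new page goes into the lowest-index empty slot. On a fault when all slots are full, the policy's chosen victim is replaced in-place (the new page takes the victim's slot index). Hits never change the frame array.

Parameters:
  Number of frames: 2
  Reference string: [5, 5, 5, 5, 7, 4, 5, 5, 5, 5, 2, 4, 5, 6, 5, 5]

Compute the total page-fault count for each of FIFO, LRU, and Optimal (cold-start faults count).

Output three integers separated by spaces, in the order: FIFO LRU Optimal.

--- FIFO ---
  step 0: ref 5 -> FAULT, frames=[5,-] (faults so far: 1)
  step 1: ref 5 -> HIT, frames=[5,-] (faults so far: 1)
  step 2: ref 5 -> HIT, frames=[5,-] (faults so far: 1)
  step 3: ref 5 -> HIT, frames=[5,-] (faults so far: 1)
  step 4: ref 7 -> FAULT, frames=[5,7] (faults so far: 2)
  step 5: ref 4 -> FAULT, evict 5, frames=[4,7] (faults so far: 3)
  step 6: ref 5 -> FAULT, evict 7, frames=[4,5] (faults so far: 4)
  step 7: ref 5 -> HIT, frames=[4,5] (faults so far: 4)
  step 8: ref 5 -> HIT, frames=[4,5] (faults so far: 4)
  step 9: ref 5 -> HIT, frames=[4,5] (faults so far: 4)
  step 10: ref 2 -> FAULT, evict 4, frames=[2,5] (faults so far: 5)
  step 11: ref 4 -> FAULT, evict 5, frames=[2,4] (faults so far: 6)
  step 12: ref 5 -> FAULT, evict 2, frames=[5,4] (faults so far: 7)
  step 13: ref 6 -> FAULT, evict 4, frames=[5,6] (faults so far: 8)
  step 14: ref 5 -> HIT, frames=[5,6] (faults so far: 8)
  step 15: ref 5 -> HIT, frames=[5,6] (faults so far: 8)
  FIFO total faults: 8
--- LRU ---
  step 0: ref 5 -> FAULT, frames=[5,-] (faults so far: 1)
  step 1: ref 5 -> HIT, frames=[5,-] (faults so far: 1)
  step 2: ref 5 -> HIT, frames=[5,-] (faults so far: 1)
  step 3: ref 5 -> HIT, frames=[5,-] (faults so far: 1)
  step 4: ref 7 -> FAULT, frames=[5,7] (faults so far: 2)
  step 5: ref 4 -> FAULT, evict 5, frames=[4,7] (faults so far: 3)
  step 6: ref 5 -> FAULT, evict 7, frames=[4,5] (faults so far: 4)
  step 7: ref 5 -> HIT, frames=[4,5] (faults so far: 4)
  step 8: ref 5 -> HIT, frames=[4,5] (faults so far: 4)
  step 9: ref 5 -> HIT, frames=[4,5] (faults so far: 4)
  step 10: ref 2 -> FAULT, evict 4, frames=[2,5] (faults so far: 5)
  step 11: ref 4 -> FAULT, evict 5, frames=[2,4] (faults so far: 6)
  step 12: ref 5 -> FAULT, evict 2, frames=[5,4] (faults so far: 7)
  step 13: ref 6 -> FAULT, evict 4, frames=[5,6] (faults so far: 8)
  step 14: ref 5 -> HIT, frames=[5,6] (faults so far: 8)
  step 15: ref 5 -> HIT, frames=[5,6] (faults so far: 8)
  LRU total faults: 8
--- Optimal ---
  step 0: ref 5 -> FAULT, frames=[5,-] (faults so far: 1)
  step 1: ref 5 -> HIT, frames=[5,-] (faults so far: 1)
  step 2: ref 5 -> HIT, frames=[5,-] (faults so far: 1)
  step 3: ref 5 -> HIT, frames=[5,-] (faults so far: 1)
  step 4: ref 7 -> FAULT, frames=[5,7] (faults so far: 2)
  step 5: ref 4 -> FAULT, evict 7, frames=[5,4] (faults so far: 3)
  step 6: ref 5 -> HIT, frames=[5,4] (faults so far: 3)
  step 7: ref 5 -> HIT, frames=[5,4] (faults so far: 3)
  step 8: ref 5 -> HIT, frames=[5,4] (faults so far: 3)
  step 9: ref 5 -> HIT, frames=[5,4] (faults so far: 3)
  step 10: ref 2 -> FAULT, evict 5, frames=[2,4] (faults so far: 4)
  step 11: ref 4 -> HIT, frames=[2,4] (faults so far: 4)
  step 12: ref 5 -> FAULT, evict 2, frames=[5,4] (faults so far: 5)
  step 13: ref 6 -> FAULT, evict 4, frames=[5,6] (faults so far: 6)
  step 14: ref 5 -> HIT, frames=[5,6] (faults so far: 6)
  step 15: ref 5 -> HIT, frames=[5,6] (faults so far: 6)
  Optimal total faults: 6

Answer: 8 8 6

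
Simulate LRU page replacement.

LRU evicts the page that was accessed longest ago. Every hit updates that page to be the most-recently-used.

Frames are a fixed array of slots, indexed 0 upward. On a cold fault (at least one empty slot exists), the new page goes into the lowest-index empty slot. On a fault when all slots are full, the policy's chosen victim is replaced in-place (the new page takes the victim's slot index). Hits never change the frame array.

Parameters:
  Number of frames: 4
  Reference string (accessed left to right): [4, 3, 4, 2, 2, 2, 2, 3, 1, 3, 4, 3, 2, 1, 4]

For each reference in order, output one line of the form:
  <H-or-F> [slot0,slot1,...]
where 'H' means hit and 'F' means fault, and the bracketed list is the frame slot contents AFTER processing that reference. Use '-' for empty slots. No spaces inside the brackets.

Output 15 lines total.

F [4,-,-,-]
F [4,3,-,-]
H [4,3,-,-]
F [4,3,2,-]
H [4,3,2,-]
H [4,3,2,-]
H [4,3,2,-]
H [4,3,2,-]
F [4,3,2,1]
H [4,3,2,1]
H [4,3,2,1]
H [4,3,2,1]
H [4,3,2,1]
H [4,3,2,1]
H [4,3,2,1]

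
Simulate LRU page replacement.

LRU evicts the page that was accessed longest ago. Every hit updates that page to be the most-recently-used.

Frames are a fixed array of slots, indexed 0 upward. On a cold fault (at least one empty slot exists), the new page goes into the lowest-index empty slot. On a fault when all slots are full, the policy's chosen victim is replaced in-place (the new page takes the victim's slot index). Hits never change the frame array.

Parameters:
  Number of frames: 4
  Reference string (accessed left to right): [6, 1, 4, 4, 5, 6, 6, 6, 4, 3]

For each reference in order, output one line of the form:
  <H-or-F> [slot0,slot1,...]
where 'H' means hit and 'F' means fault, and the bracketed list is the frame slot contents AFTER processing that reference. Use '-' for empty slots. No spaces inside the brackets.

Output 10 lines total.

F [6,-,-,-]
F [6,1,-,-]
F [6,1,4,-]
H [6,1,4,-]
F [6,1,4,5]
H [6,1,4,5]
H [6,1,4,5]
H [6,1,4,5]
H [6,1,4,5]
F [6,3,4,5]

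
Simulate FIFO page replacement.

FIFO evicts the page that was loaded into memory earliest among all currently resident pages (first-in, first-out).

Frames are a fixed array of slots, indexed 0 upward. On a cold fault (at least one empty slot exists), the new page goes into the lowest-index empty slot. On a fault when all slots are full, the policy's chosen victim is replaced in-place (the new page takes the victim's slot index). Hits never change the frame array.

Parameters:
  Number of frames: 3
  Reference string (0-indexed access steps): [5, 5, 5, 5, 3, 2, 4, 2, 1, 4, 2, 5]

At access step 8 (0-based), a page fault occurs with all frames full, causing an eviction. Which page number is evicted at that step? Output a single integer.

Answer: 3

Derivation:
Step 0: ref 5 -> FAULT, frames=[5,-,-]
Step 1: ref 5 -> HIT, frames=[5,-,-]
Step 2: ref 5 -> HIT, frames=[5,-,-]
Step 3: ref 5 -> HIT, frames=[5,-,-]
Step 4: ref 3 -> FAULT, frames=[5,3,-]
Step 5: ref 2 -> FAULT, frames=[5,3,2]
Step 6: ref 4 -> FAULT, evict 5, frames=[4,3,2]
Step 7: ref 2 -> HIT, frames=[4,3,2]
Step 8: ref 1 -> FAULT, evict 3, frames=[4,1,2]
At step 8: evicted page 3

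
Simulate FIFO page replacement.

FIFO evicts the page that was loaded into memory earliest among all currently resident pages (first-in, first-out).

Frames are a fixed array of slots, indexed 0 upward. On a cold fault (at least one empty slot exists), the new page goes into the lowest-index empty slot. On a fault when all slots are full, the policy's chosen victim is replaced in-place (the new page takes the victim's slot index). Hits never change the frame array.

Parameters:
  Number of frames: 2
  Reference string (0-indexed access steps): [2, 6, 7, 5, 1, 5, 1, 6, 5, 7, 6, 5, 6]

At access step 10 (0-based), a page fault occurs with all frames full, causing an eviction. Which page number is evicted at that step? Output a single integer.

Step 0: ref 2 -> FAULT, frames=[2,-]
Step 1: ref 6 -> FAULT, frames=[2,6]
Step 2: ref 7 -> FAULT, evict 2, frames=[7,6]
Step 3: ref 5 -> FAULT, evict 6, frames=[7,5]
Step 4: ref 1 -> FAULT, evict 7, frames=[1,5]
Step 5: ref 5 -> HIT, frames=[1,5]
Step 6: ref 1 -> HIT, frames=[1,5]
Step 7: ref 6 -> FAULT, evict 5, frames=[1,6]
Step 8: ref 5 -> FAULT, evict 1, frames=[5,6]
Step 9: ref 7 -> FAULT, evict 6, frames=[5,7]
Step 10: ref 6 -> FAULT, evict 5, frames=[6,7]
At step 10: evicted page 5

Answer: 5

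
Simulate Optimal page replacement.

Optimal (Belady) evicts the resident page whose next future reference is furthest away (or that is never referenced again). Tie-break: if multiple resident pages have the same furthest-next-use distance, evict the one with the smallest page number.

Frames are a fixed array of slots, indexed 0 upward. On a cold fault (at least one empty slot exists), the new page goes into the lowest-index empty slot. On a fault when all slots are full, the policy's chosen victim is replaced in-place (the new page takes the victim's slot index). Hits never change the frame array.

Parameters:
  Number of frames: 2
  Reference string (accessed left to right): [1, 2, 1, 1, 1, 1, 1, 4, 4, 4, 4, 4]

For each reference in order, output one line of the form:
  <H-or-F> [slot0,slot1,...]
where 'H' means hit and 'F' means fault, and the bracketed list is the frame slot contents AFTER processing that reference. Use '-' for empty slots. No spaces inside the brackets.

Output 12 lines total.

F [1,-]
F [1,2]
H [1,2]
H [1,2]
H [1,2]
H [1,2]
H [1,2]
F [4,2]
H [4,2]
H [4,2]
H [4,2]
H [4,2]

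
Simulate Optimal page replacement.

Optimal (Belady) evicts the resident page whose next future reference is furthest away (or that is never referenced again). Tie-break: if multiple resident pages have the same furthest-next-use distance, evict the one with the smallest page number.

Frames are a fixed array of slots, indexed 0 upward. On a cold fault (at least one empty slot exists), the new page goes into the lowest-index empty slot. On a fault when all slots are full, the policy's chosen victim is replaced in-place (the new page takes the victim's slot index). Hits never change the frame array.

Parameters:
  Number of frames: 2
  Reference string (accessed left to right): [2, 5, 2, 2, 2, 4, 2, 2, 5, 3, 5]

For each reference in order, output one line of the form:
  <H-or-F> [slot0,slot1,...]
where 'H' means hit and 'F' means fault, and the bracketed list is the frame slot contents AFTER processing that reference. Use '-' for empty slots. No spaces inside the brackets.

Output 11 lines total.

F [2,-]
F [2,5]
H [2,5]
H [2,5]
H [2,5]
F [2,4]
H [2,4]
H [2,4]
F [5,4]
F [5,3]
H [5,3]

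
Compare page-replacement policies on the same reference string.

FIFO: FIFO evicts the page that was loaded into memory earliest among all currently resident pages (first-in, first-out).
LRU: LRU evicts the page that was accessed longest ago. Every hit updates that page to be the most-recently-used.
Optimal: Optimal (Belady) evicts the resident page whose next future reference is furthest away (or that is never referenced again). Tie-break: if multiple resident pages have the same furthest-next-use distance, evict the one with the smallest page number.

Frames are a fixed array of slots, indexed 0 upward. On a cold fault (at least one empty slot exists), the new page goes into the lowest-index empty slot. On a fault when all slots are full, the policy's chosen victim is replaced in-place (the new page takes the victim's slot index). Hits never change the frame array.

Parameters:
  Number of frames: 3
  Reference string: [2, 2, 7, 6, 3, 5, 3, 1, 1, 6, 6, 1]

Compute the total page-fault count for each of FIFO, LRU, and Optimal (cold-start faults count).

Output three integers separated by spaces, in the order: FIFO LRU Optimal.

Answer: 7 7 6

Derivation:
--- FIFO ---
  step 0: ref 2 -> FAULT, frames=[2,-,-] (faults so far: 1)
  step 1: ref 2 -> HIT, frames=[2,-,-] (faults so far: 1)
  step 2: ref 7 -> FAULT, frames=[2,7,-] (faults so far: 2)
  step 3: ref 6 -> FAULT, frames=[2,7,6] (faults so far: 3)
  step 4: ref 3 -> FAULT, evict 2, frames=[3,7,6] (faults so far: 4)
  step 5: ref 5 -> FAULT, evict 7, frames=[3,5,6] (faults so far: 5)
  step 6: ref 3 -> HIT, frames=[3,5,6] (faults so far: 5)
  step 7: ref 1 -> FAULT, evict 6, frames=[3,5,1] (faults so far: 6)
  step 8: ref 1 -> HIT, frames=[3,5,1] (faults so far: 6)
  step 9: ref 6 -> FAULT, evict 3, frames=[6,5,1] (faults so far: 7)
  step 10: ref 6 -> HIT, frames=[6,5,1] (faults so far: 7)
  step 11: ref 1 -> HIT, frames=[6,5,1] (faults so far: 7)
  FIFO total faults: 7
--- LRU ---
  step 0: ref 2 -> FAULT, frames=[2,-,-] (faults so far: 1)
  step 1: ref 2 -> HIT, frames=[2,-,-] (faults so far: 1)
  step 2: ref 7 -> FAULT, frames=[2,7,-] (faults so far: 2)
  step 3: ref 6 -> FAULT, frames=[2,7,6] (faults so far: 3)
  step 4: ref 3 -> FAULT, evict 2, frames=[3,7,6] (faults so far: 4)
  step 5: ref 5 -> FAULT, evict 7, frames=[3,5,6] (faults so far: 5)
  step 6: ref 3 -> HIT, frames=[3,5,6] (faults so far: 5)
  step 7: ref 1 -> FAULT, evict 6, frames=[3,5,1] (faults so far: 6)
  step 8: ref 1 -> HIT, frames=[3,5,1] (faults so far: 6)
  step 9: ref 6 -> FAULT, evict 5, frames=[3,6,1] (faults so far: 7)
  step 10: ref 6 -> HIT, frames=[3,6,1] (faults so far: 7)
  step 11: ref 1 -> HIT, frames=[3,6,1] (faults so far: 7)
  LRU total faults: 7
--- Optimal ---
  step 0: ref 2 -> FAULT, frames=[2,-,-] (faults so far: 1)
  step 1: ref 2 -> HIT, frames=[2,-,-] (faults so far: 1)
  step 2: ref 7 -> FAULT, frames=[2,7,-] (faults so far: 2)
  step 3: ref 6 -> FAULT, frames=[2,7,6] (faults so far: 3)
  step 4: ref 3 -> FAULT, evict 2, frames=[3,7,6] (faults so far: 4)
  step 5: ref 5 -> FAULT, evict 7, frames=[3,5,6] (faults so far: 5)
  step 6: ref 3 -> HIT, frames=[3,5,6] (faults so far: 5)
  step 7: ref 1 -> FAULT, evict 3, frames=[1,5,6] (faults so far: 6)
  step 8: ref 1 -> HIT, frames=[1,5,6] (faults so far: 6)
  step 9: ref 6 -> HIT, frames=[1,5,6] (faults so far: 6)
  step 10: ref 6 -> HIT, frames=[1,5,6] (faults so far: 6)
  step 11: ref 1 -> HIT, frames=[1,5,6] (faults so far: 6)
  Optimal total faults: 6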